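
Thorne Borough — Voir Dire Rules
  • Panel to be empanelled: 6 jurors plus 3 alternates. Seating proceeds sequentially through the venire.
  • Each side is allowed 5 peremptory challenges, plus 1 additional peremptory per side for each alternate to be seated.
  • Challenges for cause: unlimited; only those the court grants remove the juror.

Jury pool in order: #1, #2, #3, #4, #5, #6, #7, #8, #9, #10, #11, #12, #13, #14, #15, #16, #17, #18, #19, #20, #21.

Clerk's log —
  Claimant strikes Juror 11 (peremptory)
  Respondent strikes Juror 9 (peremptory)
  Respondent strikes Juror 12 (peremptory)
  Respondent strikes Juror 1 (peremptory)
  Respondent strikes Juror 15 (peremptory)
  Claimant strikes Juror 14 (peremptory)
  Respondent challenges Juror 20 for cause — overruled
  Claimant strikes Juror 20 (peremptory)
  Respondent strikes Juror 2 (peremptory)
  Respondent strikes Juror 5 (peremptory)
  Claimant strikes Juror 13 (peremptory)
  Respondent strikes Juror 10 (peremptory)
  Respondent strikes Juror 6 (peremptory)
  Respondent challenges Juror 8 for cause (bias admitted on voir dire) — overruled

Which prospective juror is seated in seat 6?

17

Removed: #1, #2, #5, #6, #9, #10, #11, #12, #13, #14, #15, #20. (#8 stays — for-cause denied.)
Filling seats in venire order through position 6: #3, #4, #7, #8, #16, #17.
So seat 6 is #17.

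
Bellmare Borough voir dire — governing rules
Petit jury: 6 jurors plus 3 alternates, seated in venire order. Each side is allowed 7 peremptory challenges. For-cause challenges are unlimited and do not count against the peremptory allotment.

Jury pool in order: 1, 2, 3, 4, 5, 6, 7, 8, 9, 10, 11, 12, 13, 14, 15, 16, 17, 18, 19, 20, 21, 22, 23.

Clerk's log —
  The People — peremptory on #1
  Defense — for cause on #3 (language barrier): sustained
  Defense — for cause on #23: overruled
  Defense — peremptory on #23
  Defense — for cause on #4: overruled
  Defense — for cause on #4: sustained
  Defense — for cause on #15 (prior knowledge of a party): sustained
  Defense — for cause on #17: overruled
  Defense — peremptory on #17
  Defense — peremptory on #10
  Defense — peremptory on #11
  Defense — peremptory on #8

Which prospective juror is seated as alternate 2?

Removed: #1, #3, #4, #8, #10, #11, #15, #17, #23.
Filling seats in venire order through position 8: #2, #5, #6, #7, #9, #12, #13, #14.
So alternate 2 is #14.

14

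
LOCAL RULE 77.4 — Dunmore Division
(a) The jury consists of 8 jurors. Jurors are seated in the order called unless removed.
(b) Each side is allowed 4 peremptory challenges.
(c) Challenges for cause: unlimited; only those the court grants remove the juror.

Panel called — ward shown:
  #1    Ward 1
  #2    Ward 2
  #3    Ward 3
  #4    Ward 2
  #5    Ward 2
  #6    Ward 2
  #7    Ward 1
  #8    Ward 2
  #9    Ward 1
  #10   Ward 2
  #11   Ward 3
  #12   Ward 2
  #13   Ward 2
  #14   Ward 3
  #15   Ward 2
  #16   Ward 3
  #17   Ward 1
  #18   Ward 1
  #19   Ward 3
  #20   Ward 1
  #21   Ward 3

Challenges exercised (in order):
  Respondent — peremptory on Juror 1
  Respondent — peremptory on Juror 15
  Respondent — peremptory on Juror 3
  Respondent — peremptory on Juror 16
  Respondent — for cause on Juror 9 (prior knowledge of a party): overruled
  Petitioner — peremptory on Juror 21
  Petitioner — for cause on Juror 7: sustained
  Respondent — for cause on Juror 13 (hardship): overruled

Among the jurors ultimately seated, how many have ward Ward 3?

1

Removed: #1, #3, #7, #15, #16, #21.
Seated jurors 1–8: #2, #4, #5, #6, #8, #9, #10, #11.
Of those, in Ward 3: #11 → 1.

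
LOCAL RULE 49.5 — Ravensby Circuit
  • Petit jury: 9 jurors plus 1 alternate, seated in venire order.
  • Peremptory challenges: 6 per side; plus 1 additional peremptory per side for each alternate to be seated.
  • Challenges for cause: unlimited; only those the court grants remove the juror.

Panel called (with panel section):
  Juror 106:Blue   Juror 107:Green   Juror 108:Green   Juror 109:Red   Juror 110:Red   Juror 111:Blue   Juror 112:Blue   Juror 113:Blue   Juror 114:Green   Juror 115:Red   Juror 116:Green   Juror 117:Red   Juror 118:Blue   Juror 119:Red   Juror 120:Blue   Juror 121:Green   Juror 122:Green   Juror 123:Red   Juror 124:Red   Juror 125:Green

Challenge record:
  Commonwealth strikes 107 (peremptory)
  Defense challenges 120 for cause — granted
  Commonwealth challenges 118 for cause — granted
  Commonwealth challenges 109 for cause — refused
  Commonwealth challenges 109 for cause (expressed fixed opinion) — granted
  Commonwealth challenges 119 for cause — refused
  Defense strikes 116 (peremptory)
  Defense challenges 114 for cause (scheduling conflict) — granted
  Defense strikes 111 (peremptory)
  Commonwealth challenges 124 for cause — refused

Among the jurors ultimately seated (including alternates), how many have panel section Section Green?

Removed: #107, #109, #111, #114, #116, #118, #120.
Seated (10 incl. alternates): #106, #108, #110, #112, #113, #115, #117, #119, #121, #122.
Of those, in Section Green: #108, #121, #122 → 3.

3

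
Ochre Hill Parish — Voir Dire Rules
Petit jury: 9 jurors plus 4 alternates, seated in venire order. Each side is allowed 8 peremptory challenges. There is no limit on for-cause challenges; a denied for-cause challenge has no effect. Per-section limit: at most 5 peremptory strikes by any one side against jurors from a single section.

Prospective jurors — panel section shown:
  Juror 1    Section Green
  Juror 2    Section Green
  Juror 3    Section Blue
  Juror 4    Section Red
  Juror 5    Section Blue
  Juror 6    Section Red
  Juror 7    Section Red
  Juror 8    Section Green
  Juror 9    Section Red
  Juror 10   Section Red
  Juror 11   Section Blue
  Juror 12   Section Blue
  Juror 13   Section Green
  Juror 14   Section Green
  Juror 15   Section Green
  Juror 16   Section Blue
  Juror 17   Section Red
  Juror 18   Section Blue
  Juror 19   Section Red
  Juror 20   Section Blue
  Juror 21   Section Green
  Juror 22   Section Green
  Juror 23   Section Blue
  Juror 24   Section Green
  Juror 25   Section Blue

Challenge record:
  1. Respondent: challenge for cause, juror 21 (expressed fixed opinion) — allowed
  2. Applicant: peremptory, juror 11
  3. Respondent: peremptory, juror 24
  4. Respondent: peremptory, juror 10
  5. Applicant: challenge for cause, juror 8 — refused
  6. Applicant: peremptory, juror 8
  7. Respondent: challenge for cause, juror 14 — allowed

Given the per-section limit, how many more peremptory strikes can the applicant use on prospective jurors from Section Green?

4

Applicant peremptories so far: #11, #8 — 2 of 8 used, 6 left overall.
Against Section Green: #8 — 1 used; per-section cap 5 leaves 4.
Binding limit: min(6, 4) = 4.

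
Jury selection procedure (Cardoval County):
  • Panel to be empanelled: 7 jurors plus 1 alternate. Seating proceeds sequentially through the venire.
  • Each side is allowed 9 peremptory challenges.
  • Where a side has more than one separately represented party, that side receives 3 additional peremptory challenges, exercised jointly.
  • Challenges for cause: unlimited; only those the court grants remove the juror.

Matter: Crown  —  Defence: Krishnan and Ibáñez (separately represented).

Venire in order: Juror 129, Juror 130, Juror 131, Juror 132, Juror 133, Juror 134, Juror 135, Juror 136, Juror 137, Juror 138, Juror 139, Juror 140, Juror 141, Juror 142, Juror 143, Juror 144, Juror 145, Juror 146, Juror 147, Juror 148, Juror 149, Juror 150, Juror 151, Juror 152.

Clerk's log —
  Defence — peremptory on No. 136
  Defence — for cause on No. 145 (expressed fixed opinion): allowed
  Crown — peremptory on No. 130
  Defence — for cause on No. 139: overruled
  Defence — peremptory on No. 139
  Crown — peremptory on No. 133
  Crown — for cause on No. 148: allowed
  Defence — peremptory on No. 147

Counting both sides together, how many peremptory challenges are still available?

16

Crown allotment: 9. Defence allotment: 9 base + 3 multi-party = 12.
Crown peremptories used: #130, #133 — 2 (the for-cause on #148 doesn't count).
Defence peremptories used: #136, #139, #147 — 3 (for-cause on #145, #139 don't count).
Remaining: (9 − 2) + (12 − 3) = 16.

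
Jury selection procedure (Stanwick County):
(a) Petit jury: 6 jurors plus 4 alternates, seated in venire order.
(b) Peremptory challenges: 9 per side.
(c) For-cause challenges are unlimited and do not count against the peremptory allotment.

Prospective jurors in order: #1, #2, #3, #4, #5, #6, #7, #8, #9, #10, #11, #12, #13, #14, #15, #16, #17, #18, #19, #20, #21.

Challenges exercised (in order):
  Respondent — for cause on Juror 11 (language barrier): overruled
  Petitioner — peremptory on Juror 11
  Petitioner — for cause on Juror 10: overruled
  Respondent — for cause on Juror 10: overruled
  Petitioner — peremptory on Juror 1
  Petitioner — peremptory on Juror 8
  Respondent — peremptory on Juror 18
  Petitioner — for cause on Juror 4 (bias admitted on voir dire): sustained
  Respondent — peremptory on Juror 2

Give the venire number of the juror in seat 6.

Removed: #1, #2, #4, #8, #11, #18. (#10 stays — for-cause denied.)
Seating in order: seats 1–6 → #3, #5, #6, #7, #9, #10; alternates → #12, #13, #14, #15.
So seat 6 is #10.

10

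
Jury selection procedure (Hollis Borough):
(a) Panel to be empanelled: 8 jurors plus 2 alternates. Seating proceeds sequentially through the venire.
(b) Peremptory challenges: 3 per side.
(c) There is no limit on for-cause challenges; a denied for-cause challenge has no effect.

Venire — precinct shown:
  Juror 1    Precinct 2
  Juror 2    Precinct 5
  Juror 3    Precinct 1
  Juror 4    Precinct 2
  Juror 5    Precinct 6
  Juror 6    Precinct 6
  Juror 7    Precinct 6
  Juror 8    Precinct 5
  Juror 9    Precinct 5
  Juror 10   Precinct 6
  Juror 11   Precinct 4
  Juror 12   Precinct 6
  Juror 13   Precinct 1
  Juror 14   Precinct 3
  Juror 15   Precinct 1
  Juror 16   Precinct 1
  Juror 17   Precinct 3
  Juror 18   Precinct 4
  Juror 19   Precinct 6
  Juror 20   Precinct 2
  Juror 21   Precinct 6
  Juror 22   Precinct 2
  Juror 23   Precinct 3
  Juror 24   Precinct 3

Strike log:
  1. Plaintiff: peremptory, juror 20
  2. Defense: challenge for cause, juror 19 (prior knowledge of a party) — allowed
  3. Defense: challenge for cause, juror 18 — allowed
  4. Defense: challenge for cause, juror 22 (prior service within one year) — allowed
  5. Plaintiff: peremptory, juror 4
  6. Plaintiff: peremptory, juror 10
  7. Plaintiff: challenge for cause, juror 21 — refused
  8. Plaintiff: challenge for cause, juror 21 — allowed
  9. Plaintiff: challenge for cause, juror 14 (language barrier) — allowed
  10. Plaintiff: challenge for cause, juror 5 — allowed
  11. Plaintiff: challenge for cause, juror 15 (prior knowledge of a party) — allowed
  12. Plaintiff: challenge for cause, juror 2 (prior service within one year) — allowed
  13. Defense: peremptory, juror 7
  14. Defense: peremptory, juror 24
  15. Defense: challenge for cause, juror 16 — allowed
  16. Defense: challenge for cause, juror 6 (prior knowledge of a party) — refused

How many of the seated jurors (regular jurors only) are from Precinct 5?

2

Removed: #2, #4, #5, #7, #10, #14, #15, #16, #18, #19, #20, #21, #22, #24.
Seated jurors 1–8: #1, #3, #6, #8, #9, #11, #12, #13 (alternates #17, #23 not counted).
Of those, in Precinct 5: #8, #9 → 2.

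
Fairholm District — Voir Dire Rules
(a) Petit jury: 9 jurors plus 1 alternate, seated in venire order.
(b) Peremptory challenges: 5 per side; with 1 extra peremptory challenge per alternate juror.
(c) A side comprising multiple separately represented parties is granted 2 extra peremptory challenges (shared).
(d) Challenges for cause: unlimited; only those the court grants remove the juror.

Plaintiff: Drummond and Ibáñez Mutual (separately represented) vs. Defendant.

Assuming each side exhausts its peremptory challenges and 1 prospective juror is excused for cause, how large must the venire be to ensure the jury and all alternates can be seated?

Seats to fill: 9 + 1 alternates = 10.
Peremptories — Plaintiff: 5 + 1×1 + 2 = 8; Defendant: 5 + 1×1 = 6; total 14.
For-cause removals: 1.
Minimum venire: 10 + 14 + 1 = 25.

25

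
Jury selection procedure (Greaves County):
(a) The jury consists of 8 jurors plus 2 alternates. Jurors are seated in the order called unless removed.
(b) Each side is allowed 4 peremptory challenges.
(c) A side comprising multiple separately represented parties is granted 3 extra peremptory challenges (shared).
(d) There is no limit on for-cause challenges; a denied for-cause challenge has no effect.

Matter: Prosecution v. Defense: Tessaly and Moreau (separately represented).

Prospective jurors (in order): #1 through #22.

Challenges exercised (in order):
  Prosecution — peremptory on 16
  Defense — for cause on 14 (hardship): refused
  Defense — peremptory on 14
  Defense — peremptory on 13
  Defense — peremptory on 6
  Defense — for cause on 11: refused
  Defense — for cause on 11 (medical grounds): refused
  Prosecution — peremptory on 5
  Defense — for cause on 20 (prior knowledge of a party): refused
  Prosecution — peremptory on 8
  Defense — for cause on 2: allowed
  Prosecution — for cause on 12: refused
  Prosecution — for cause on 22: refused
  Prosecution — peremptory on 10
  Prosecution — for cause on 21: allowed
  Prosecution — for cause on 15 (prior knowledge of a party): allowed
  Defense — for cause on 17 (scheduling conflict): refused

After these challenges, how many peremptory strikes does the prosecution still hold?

0

Prosecution allotment: 4.
Prosecution peremptories used: #16, #5, #8, #10 — 4 (for-cause on #12, #22, #21, #15 don't count).
Remaining: 4 − 4 = 0.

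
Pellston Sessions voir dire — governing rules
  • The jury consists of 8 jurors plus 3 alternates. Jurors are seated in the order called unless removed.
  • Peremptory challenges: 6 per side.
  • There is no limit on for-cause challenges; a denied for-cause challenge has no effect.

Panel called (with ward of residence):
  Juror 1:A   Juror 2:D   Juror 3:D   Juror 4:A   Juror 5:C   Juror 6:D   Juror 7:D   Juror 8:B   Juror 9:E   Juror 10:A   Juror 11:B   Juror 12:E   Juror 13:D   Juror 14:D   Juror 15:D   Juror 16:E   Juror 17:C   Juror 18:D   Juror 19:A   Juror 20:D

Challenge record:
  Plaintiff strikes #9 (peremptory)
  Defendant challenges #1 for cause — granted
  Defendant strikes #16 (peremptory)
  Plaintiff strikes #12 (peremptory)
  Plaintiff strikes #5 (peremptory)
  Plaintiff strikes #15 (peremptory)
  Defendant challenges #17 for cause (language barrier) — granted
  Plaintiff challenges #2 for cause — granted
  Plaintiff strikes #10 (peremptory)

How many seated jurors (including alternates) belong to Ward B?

2

Removed: #1, #2, #5, #9, #10, #12, #15, #16, #17.
Seated (11 incl. alternates): #3, #4, #6, #7, #8, #11, #13, #14, #18, #19, #20.
Of those, in Ward B: #8, #11 → 2.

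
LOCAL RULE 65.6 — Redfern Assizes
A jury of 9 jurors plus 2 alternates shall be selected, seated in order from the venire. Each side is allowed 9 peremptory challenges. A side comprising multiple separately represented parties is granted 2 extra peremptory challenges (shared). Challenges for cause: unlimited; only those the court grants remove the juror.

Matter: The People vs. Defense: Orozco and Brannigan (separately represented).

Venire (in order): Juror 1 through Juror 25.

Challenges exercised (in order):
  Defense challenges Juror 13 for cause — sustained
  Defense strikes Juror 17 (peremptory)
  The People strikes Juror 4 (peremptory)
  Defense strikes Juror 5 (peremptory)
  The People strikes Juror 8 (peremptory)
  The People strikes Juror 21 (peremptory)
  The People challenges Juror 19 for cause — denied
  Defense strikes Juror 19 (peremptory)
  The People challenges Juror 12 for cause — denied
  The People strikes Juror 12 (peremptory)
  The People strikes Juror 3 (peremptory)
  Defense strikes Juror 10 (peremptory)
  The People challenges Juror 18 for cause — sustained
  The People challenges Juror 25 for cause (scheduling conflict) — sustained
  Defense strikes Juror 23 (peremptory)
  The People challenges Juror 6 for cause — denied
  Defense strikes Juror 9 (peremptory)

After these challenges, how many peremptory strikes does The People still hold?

The People allotment: 9.
The People peremptories used: #4, #8, #21, #12, #3 — 5 (for-cause on #19, #12, #18, #25, #6 don't count).
Remaining: 9 − 5 = 4.

4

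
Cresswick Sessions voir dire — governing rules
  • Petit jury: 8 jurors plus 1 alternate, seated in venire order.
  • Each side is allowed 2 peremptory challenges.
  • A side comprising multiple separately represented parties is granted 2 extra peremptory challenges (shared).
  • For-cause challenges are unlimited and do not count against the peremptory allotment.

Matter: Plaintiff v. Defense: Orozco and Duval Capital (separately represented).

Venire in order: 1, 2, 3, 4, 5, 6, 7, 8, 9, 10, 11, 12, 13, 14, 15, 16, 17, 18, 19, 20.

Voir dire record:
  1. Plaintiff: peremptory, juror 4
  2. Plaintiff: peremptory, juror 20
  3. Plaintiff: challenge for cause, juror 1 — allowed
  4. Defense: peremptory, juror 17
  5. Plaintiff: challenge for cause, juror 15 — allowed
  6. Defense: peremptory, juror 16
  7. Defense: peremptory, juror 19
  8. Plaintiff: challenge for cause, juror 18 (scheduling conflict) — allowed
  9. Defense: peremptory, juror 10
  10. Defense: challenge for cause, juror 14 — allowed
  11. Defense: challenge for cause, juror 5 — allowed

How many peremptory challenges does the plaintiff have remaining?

Plaintiff allotment: 2.
Plaintiff peremptories used: #4, #20 — 2 (for-cause on #1, #15, #18 don't count).
Remaining: 2 − 2 = 0.

0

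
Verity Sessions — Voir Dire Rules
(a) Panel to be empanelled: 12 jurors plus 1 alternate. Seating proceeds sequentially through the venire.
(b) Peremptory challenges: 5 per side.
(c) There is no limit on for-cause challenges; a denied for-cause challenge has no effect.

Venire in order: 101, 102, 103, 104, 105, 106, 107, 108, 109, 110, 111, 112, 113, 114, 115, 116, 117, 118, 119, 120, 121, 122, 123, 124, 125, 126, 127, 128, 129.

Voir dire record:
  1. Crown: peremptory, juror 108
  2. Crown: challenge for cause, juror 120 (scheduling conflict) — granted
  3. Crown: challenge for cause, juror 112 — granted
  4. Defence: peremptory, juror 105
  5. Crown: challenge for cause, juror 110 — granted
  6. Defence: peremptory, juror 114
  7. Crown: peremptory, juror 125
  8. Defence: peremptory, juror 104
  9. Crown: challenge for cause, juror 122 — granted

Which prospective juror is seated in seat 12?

Removed: #104, #105, #108, #110, #112, #114, #120, #122, #125.
Seating in order: seats 1–12 → #101, #102, #103, #106, #107, #109, #111, #113, #115, #116, #117, #118; alternates → #119.
So seat 12 is #118.

118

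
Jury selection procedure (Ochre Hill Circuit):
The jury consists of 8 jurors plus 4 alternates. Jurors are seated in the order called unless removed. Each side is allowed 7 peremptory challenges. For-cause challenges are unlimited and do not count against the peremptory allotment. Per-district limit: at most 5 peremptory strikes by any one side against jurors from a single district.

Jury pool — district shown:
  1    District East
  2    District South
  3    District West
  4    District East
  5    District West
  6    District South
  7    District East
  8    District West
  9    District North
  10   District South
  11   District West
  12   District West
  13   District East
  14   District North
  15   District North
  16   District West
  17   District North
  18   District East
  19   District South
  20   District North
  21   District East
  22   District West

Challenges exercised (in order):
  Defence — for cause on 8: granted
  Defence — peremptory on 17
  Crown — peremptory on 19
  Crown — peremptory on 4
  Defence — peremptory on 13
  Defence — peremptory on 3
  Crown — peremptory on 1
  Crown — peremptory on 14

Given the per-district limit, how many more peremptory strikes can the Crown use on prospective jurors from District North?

Crown peremptories so far: #19, #4, #1, #14 — 4 of 7 used, 3 left overall.
Against District North: #14 — 1 used; per-district cap 5 leaves 4.
Binding limit: min(3, 4) = 3.

3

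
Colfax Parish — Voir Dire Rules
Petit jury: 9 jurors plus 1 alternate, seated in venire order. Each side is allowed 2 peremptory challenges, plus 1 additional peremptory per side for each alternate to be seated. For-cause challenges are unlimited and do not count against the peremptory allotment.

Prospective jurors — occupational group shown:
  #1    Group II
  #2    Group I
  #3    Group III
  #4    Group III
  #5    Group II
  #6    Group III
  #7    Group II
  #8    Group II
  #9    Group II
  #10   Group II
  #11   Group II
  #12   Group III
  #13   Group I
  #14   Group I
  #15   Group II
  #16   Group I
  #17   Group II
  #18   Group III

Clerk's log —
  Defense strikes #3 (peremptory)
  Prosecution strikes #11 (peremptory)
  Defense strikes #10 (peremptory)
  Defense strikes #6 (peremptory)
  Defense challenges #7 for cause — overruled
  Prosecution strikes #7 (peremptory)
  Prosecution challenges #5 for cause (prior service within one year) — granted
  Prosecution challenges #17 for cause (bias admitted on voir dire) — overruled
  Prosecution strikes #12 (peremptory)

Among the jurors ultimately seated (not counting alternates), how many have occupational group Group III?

1

Removed: #3, #5, #6, #7, #10, #11, #12.
Seated jurors 1–9: #1, #2, #4, #8, #9, #13, #14, #15, #16 (alternates #17 not counted).
Of those, in Group III: #4 → 1.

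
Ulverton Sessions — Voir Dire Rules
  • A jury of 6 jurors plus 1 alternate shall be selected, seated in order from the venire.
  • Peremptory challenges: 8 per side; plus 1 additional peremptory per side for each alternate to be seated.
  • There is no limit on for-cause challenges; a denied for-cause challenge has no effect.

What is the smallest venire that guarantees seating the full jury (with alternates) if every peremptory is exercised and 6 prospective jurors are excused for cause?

31

Seats to fill: 6 + 1 alternates = 7.
Peremptories: 8 + 1×1 = 9 per side × 2 sides = 18.
For-cause removals: 6.
Minimum venire: 7 + 18 + 6 = 31.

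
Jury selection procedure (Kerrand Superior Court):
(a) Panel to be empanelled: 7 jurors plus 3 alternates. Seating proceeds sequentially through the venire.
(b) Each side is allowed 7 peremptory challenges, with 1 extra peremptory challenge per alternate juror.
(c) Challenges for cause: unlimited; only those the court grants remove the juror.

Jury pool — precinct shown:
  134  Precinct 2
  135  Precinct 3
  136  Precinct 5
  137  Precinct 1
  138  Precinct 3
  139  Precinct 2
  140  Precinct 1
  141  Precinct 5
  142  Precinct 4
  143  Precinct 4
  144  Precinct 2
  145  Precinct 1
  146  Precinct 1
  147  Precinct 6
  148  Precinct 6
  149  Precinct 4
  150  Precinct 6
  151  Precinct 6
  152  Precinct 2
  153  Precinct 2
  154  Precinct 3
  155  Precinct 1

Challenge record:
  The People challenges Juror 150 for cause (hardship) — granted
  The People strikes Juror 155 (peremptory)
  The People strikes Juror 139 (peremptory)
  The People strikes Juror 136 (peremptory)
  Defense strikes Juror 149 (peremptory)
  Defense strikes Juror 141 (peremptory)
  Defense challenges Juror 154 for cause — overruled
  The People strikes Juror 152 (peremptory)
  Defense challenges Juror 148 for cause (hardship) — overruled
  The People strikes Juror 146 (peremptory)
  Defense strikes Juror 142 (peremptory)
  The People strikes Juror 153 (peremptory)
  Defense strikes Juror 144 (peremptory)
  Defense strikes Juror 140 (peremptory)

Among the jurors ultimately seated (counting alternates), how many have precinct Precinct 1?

Removed: #136, #139, #140, #141, #142, #144, #146, #149, #150, #152, #153, #155.
Seated (10 incl. alternates): #134, #135, #137, #138, #143, #145, #147, #148, #151, #154.
Of those, in Precinct 1: #137, #145 → 2.

2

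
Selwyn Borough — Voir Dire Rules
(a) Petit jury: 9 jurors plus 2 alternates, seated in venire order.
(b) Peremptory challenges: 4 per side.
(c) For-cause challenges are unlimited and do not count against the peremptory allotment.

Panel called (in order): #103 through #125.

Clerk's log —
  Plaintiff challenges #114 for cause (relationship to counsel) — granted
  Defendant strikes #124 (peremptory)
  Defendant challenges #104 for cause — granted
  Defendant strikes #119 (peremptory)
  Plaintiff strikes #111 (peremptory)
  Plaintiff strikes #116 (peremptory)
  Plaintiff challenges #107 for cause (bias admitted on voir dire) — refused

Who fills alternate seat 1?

Removed: #104, #111, #114, #116, #119, #124. (#107 stays — for-cause denied.)
Seating in order: seats 1–9 → #103, #105, #106, #107, #108, #109, #110, #112, #113; alternates → #115, #117.
So alternate 1 is #115.

115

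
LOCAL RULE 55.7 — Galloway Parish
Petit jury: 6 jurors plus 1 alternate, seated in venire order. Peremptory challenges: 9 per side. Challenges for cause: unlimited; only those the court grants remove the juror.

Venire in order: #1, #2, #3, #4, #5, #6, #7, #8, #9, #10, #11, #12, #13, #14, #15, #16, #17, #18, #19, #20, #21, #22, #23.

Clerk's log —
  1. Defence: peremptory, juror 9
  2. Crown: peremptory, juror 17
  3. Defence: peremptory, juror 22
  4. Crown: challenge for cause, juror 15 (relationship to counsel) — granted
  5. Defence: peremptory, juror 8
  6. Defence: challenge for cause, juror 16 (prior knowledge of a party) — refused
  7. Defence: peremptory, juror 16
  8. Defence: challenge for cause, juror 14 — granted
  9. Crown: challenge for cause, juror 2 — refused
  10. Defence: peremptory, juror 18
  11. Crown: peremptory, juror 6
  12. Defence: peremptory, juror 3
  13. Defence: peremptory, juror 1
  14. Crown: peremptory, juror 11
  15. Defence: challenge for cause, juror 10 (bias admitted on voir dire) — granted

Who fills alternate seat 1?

Removed: #1, #3, #6, #8, #9, #10, #11, #14, #15, #16, #17, #18, #22. (#2 stays — for-cause denied.)
Seating in order: seats 1–6 → #2, #4, #5, #7, #12, #13; alternates → #19.
So alternate 1 is #19.

19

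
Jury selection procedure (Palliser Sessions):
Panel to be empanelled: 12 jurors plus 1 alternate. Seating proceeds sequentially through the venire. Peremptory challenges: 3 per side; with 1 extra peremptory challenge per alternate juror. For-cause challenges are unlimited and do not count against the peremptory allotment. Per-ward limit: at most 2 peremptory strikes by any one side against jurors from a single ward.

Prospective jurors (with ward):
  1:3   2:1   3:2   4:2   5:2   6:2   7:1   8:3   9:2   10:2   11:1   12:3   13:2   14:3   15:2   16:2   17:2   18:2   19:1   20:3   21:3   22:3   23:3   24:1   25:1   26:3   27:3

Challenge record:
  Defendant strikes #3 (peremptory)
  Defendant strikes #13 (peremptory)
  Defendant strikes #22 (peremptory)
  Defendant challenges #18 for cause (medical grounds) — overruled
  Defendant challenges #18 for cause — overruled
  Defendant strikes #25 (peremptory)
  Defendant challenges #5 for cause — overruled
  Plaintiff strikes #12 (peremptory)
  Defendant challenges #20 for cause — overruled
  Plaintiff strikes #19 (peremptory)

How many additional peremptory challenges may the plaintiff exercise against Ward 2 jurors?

Plaintiff peremptories so far: #12, #19 — 2 of 4 used, 2 left overall.
Against Ward 2: none yet — per-ward cap 2 leaves 2.
Binding limit: min(2, 2) = 2.

2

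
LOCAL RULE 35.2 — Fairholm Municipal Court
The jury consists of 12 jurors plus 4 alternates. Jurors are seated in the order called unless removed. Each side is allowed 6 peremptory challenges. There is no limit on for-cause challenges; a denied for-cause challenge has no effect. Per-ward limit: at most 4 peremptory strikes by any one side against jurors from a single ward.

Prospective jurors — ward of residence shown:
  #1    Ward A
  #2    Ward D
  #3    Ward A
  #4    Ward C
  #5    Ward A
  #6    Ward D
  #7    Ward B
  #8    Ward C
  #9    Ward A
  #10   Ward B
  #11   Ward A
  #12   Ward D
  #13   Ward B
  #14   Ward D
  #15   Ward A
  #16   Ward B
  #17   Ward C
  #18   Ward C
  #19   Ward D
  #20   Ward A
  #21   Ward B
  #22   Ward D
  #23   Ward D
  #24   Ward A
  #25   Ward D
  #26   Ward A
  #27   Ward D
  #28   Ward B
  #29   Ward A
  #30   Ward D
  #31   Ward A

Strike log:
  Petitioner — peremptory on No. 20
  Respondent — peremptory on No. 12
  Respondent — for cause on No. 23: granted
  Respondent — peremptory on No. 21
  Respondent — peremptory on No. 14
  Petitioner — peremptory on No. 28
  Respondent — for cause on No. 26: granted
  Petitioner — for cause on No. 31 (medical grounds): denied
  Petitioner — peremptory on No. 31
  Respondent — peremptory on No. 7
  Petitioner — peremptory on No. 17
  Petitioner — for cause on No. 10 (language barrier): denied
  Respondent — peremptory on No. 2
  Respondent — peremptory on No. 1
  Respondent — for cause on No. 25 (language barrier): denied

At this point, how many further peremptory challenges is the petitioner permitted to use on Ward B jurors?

2

Petitioner peremptories so far: #20, #28, #31, #17 — 4 of 6 used, 2 left overall.
Against Ward B: #28 — 1 used; per-ward cap 4 leaves 3.
Binding limit: min(2, 3) = 2.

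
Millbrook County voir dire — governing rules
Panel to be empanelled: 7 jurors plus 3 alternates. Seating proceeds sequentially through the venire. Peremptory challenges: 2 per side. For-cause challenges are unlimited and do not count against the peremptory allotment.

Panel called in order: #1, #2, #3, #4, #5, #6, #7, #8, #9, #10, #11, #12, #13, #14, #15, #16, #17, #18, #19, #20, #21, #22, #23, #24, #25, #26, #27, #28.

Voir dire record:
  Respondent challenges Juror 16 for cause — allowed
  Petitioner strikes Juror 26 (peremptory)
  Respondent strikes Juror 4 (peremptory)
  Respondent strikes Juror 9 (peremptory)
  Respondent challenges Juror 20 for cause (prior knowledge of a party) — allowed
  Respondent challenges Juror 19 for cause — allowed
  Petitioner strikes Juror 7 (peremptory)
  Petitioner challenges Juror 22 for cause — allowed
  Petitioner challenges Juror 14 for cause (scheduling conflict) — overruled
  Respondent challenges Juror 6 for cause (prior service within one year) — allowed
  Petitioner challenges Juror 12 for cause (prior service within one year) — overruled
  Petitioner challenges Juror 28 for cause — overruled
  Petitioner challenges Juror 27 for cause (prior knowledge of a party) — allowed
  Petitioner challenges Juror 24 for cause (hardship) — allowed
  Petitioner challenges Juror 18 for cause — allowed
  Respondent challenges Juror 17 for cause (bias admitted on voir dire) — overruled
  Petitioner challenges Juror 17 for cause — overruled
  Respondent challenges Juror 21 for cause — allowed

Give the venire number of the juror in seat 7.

Removed: #4, #6, #7, #9, #16, #18, #19, #20, #21, #22, #24, #26, #27. (#12, #14, #17, #28 stay — for-cause denied.)
Filling seats in venire order through position 7: #1, #2, #3, #5, #8, #10, #11.
So seat 7 is #11.

11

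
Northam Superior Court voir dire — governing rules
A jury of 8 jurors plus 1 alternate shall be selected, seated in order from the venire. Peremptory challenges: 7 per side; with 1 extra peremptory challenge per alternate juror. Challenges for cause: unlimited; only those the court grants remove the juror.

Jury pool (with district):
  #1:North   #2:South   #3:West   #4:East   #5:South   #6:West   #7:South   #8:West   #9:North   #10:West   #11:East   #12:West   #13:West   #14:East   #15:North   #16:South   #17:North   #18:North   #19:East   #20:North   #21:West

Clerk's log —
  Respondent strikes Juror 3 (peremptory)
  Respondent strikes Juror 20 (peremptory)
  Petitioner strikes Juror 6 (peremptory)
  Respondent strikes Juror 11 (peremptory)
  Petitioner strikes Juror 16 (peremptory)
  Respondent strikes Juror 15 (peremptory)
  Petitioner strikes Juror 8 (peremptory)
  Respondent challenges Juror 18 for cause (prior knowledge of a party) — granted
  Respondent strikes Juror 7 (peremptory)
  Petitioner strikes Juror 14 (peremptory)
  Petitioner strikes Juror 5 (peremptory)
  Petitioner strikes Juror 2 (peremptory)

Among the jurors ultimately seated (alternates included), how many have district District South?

0

Removed: #2, #3, #5, #6, #7, #8, #11, #14, #15, #16, #18, #20.
Seated (9 incl. alternates): #1, #4, #9, #10, #12, #13, #17, #19, #21.
None of those are in District South → 0.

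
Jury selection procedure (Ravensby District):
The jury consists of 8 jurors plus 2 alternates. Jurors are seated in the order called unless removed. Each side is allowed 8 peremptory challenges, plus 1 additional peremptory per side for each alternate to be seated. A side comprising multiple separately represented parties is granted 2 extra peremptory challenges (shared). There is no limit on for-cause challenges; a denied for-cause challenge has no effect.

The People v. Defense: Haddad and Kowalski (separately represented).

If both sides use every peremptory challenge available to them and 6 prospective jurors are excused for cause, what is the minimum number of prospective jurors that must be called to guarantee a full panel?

Seats to fill: 8 + 2 alternates = 10.
Peremptories — The People: 8 + 1×2 = 10; Defense: 8 + 1×2 + 2 = 12; total 22.
For-cause removals: 6.
Minimum venire: 10 + 22 + 6 = 38.

38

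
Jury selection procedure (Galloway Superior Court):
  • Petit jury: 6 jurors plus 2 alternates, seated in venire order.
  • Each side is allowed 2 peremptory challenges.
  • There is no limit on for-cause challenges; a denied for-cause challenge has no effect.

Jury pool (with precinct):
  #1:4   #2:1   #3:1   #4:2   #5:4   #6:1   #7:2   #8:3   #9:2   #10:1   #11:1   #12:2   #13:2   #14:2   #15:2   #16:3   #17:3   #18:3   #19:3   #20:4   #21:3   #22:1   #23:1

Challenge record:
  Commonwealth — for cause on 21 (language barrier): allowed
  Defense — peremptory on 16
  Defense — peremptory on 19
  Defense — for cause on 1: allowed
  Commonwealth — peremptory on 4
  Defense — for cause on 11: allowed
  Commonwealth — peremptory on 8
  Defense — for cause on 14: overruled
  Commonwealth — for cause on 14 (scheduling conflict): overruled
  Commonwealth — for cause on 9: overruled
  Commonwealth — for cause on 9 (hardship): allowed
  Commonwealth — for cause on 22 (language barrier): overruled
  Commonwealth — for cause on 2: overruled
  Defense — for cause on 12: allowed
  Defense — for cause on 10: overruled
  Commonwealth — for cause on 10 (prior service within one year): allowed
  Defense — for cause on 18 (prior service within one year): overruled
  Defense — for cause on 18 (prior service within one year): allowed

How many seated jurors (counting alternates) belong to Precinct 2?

4

Removed: #1, #4, #8, #9, #10, #11, #12, #16, #18, #19, #21.
Seated (8 incl. alternates): #2, #3, #5, #6, #7, #13, #14, #15.
Of those, in Precinct 2: #7, #13, #14, #15 → 4.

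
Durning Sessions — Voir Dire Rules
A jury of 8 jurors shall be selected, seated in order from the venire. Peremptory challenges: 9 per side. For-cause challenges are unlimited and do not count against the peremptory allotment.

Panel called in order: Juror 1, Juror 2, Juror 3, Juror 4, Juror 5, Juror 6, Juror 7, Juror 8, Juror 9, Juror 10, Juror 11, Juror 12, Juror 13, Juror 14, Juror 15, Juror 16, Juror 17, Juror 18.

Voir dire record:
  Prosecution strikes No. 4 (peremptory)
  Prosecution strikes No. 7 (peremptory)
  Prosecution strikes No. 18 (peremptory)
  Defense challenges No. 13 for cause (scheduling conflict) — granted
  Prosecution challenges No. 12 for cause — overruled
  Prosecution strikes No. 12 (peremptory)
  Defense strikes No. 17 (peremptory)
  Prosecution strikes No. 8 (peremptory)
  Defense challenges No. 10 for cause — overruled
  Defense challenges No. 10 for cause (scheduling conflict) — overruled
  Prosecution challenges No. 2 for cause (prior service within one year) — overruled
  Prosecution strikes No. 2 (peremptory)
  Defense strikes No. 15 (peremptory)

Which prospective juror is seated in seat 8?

Removed: #2, #4, #7, #8, #12, #13, #15, #17, #18. (#10 stays — for-cause denied.)
Seating in order: seats 1–8 → #1, #3, #5, #6, #9, #10, #11, #14.
So seat 8 is #14.

14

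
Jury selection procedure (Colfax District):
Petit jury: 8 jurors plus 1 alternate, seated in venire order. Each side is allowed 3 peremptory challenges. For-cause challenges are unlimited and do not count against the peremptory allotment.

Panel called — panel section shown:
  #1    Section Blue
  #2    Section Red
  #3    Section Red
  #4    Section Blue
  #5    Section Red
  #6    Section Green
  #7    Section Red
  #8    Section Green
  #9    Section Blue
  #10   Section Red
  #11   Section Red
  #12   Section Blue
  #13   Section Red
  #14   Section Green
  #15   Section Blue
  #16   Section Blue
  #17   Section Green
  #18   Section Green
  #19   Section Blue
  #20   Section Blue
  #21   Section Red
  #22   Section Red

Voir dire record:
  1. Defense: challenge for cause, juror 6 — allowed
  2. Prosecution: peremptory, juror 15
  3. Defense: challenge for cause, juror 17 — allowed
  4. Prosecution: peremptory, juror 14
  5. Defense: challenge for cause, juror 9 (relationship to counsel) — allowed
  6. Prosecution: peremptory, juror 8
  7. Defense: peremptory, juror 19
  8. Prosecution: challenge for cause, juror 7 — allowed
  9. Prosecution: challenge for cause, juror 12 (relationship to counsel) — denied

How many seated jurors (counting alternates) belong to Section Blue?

3

Removed: #6, #7, #8, #9, #14, #15, #17, #19.
Seated (9 incl. alternates): #1, #2, #3, #4, #5, #10, #11, #12, #13.
Of those, in Section Blue: #1, #4, #12 → 3.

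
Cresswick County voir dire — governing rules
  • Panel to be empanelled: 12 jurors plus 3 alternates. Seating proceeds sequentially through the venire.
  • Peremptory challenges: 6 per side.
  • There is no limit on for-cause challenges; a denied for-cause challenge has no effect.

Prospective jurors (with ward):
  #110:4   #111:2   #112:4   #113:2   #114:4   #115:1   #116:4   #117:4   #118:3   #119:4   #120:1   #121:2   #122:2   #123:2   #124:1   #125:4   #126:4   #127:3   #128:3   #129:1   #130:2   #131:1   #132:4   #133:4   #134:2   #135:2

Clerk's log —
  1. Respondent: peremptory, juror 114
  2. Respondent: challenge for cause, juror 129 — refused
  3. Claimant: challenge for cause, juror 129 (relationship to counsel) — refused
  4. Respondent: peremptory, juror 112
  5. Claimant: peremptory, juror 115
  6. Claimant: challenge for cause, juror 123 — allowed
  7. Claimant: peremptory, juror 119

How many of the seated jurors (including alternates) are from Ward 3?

3

Removed: #112, #114, #115, #119, #123.
Seated (15 incl. alternates): #110, #111, #113, #116, #117, #118, #120, #121, #122, #124, #125, #126, #127, #128, #129.
Of those, in Ward 3: #118, #127, #128 → 3.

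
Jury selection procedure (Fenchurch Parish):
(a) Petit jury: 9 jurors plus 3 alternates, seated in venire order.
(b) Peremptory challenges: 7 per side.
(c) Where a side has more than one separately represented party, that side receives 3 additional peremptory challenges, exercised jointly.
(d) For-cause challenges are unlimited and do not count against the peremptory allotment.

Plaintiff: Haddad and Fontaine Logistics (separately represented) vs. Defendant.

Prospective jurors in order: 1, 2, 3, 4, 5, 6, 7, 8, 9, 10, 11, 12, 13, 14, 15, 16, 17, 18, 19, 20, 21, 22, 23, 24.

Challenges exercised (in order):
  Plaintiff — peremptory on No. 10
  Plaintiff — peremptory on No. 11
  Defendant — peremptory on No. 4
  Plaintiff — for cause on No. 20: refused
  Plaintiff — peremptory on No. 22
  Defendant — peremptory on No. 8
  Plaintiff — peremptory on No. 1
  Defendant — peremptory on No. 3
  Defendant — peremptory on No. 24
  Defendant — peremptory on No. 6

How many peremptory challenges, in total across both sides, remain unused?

8

Plaintiff allotment: 7 base + 3 multi-party = 10. Defendant allotment: 7.
Plaintiff peremptories used: #10, #11, #22, #1 — 4 (the for-cause on #20 doesn't count).
Defendant peremptories used: #4, #8, #3, #24, #6 — 5.
Remaining: (10 − 4) + (7 − 5) = 8.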